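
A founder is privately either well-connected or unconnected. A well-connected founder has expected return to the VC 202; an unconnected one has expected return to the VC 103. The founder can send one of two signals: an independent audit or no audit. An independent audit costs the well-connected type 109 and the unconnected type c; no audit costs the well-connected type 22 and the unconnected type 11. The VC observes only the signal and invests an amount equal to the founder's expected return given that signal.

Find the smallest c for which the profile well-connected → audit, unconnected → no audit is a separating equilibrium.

110

Under separation: audit → well-connected (pays 202); no audit → unconnected (pays 103).
Well-connected: 202 − 109 = 93 ≥ 103 − 22 = 81. Holds regardless of c. ✓
Unconnected: 103 − 11 ≥ 202 − c, so c ≥ 202 − 92 = 110.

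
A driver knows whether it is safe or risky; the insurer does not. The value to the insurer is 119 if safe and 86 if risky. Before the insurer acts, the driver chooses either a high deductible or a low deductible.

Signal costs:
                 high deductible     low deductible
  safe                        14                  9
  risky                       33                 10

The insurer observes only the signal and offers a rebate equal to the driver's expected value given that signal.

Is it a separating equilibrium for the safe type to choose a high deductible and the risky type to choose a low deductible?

No

Under separation the insurer infers type exactly: high deductible → safe (pays 119), low deductible → risky (pays 86).
Safe: high deductible gives 119 − 14 = 105; low deductible gives 86 − 9 = 77. No deviation. ✓
Risky: low deductible gives 86 − 10 = 76; high deductible gives 119 − 33 = 86. Would deviate. ✗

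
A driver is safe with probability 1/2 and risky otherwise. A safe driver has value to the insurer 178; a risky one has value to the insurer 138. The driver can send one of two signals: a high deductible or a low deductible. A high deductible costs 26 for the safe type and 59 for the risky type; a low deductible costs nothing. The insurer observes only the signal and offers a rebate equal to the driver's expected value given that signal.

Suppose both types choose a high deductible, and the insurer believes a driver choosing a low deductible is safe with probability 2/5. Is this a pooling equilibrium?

At the pooled signal (high deductible) the insurer holds the prior 1/2 and pays 1/2·178 + 1/2·138 = 158. Off-path (low deductible) belief 2/5 gives 2/5·178 + 3/5·138 = 154.
Safe: high deductible gives 158 − 26 = 132; low deductible gives 154 − 0 = 154. Deviates. ✗
Risky: high deductible gives 158 − 59 = 99; low deductible gives 154 − 0 = 154. Deviates. ✗

No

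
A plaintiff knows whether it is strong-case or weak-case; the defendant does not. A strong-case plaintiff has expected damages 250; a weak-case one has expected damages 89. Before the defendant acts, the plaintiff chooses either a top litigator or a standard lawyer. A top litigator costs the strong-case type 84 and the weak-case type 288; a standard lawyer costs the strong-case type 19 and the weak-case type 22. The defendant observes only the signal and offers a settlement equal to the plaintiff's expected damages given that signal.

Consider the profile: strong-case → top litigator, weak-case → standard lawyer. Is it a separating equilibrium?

Yes

If types separate, top litigator earns payment 250 and standard lawyer earns 89.
Strong-case: top litigator gives 250 − 84 = 166; standard lawyer gives 89 − 19 = 70. No deviation. ✓
Weak-case: standard lawyer gives 89 − 22 = 67; top litigator gives 250 − 288 = -38. No deviation. ✓
Both incentive constraints hold.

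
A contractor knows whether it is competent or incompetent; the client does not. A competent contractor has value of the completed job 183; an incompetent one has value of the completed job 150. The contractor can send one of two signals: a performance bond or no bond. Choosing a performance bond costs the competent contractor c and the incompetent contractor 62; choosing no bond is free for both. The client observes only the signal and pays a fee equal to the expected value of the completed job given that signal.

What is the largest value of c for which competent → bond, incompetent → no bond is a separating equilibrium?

33

Under separation: bond → competent (pays 183); no bond → incompetent (pays 150).
Incompetent: 150 − 0 = 150 ≥ 183 − 62 = 121. Holds regardless of c. ✓
Competent: 183 − c ≥ 150 − 0, so c ≤ 183 − 150 = 33.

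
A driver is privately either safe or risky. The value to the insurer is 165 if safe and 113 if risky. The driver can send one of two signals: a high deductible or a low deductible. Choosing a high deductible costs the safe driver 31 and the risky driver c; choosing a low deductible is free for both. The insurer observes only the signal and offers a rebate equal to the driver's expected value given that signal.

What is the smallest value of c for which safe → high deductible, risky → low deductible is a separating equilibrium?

52

Under separation: high deductible → safe (pays 165); low deductible → risky (pays 113).
Safe: 165 − 31 = 134 ≥ 113 − 0 = 113. Holds regardless of c. ✓
Risky: 113 − 0 ≥ 165 − c, so c ≥ 165 − 113 = 52.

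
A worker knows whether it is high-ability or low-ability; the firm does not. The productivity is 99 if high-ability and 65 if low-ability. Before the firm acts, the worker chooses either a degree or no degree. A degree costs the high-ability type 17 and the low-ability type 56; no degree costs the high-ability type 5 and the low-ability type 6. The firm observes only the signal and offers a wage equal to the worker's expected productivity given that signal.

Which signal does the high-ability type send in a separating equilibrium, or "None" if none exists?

degree

Try high-ability → degree, low-ability → no degree:
  If types separate, degree earns payment 99 and no degree earns 65.
  High-ability: degree gives 99 − 17 = 82; no degree gives 65 − 5 = 60. No deviation. ✓
  Low-ability: no degree gives 65 − 6 = 59; degree gives 99 − 56 = 43. No deviation. ✓
Both hold — the high-ability type sends degree.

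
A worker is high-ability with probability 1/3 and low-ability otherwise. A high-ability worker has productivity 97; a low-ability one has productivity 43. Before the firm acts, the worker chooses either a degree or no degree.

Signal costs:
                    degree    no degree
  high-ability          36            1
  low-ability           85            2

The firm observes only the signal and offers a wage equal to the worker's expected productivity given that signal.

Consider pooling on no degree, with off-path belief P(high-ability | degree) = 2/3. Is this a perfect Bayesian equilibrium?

Yes

At the pooled signal (no degree) the firm holds the prior 1/3 and pays 1/3·97 + 2/3·43 = 61. Off-path (degree) belief 2/3 gives 2/3·97 + 1/3·43 = 79.
High-ability: no degree gives 61 − 1 = 60; degree gives 79 − 36 = 43. Stays. ✓
Low-ability: no degree gives 61 − 2 = 59; degree gives 79 − 85 = -6. Stays. ✓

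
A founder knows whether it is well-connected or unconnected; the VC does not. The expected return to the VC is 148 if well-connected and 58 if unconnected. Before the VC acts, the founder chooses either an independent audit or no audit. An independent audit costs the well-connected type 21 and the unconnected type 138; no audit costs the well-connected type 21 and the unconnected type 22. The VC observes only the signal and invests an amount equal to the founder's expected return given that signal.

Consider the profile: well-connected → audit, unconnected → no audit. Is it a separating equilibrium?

Yes

If types separate, audit earns payment 148 and no audit earns 58.
Well-connected: audit gives 148 − 21 = 127; no audit gives 58 − 21 = 37. No deviation. ✓
Unconnected: no audit gives 58 − 22 = 36; audit gives 148 − 138 = 10. No deviation. ✓
Neither type gains from mimicking the other.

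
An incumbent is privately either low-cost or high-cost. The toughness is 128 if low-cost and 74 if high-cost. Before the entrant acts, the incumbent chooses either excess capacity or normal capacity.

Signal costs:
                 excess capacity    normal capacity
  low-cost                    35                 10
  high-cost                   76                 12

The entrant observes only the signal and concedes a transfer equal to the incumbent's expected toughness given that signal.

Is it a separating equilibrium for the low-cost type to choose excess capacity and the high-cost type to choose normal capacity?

If types separate, excess capacity earns payment 128 and normal capacity earns 74.
Low-cost: excess capacity gives 128 − 35 = 93; normal capacity gives 74 − 10 = 64. No deviation. ✓
High-cost: normal capacity gives 74 − 12 = 62; excess capacity gives 128 − 76 = 52. No deviation. ✓
Both incentive constraints hold.

Yes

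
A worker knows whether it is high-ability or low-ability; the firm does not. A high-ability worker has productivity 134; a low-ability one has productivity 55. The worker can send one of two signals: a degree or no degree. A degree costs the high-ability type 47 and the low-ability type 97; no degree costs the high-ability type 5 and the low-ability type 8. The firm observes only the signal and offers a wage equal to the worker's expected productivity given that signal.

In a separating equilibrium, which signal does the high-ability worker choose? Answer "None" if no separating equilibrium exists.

Try high-ability → degree, low-ability → no degree:
  If types separate, degree earns payment 134 and no degree earns 55.
  High-ability: degree gives 134 − 47 = 87; no degree gives 55 − 5 = 50. No deviation. ✓
  Low-ability: no degree gives 55 − 8 = 47; degree gives 134 − 97 = 37. No deviation. ✓
Both hold — the high-ability type sends degree.

degree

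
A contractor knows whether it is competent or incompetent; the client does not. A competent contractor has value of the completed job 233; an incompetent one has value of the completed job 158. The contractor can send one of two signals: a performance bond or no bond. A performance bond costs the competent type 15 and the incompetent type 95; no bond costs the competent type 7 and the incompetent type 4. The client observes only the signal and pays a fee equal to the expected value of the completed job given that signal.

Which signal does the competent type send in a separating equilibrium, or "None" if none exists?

bond

Try competent → bond, incompetent → no bond:
  Under separation the client infers type exactly: bond → competent (pays 233), no bond → incompetent (pays 158).
  Competent: bond gives 233 − 15 = 218; no bond gives 158 − 7 = 151. No deviation. ✓
  Incompetent: no bond gives 158 − 4 = 154; bond gives 233 − 95 = 138. No deviation. ✓
Both hold — the competent type sends bond.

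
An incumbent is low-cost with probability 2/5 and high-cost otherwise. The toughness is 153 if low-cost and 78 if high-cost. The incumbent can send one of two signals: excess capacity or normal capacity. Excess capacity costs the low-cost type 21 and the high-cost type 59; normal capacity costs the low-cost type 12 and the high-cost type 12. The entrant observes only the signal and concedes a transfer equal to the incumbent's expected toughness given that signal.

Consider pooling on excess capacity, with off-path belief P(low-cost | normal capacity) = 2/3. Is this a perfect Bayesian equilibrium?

At the pooled signal (excess capacity) the entrant holds the prior 2/5 and pays 2/5·153 + 3/5·78 = 108. Off-path (normal capacity) belief 2/3 gives 2/3·153 + 1/3·78 = 128.
Low-cost: excess capacity gives 108 − 21 = 87; normal capacity gives 128 − 12 = 116. Deviates. ✗
High-cost: excess capacity gives 108 − 59 = 49; normal capacity gives 128 − 12 = 116. Deviates. ✗

No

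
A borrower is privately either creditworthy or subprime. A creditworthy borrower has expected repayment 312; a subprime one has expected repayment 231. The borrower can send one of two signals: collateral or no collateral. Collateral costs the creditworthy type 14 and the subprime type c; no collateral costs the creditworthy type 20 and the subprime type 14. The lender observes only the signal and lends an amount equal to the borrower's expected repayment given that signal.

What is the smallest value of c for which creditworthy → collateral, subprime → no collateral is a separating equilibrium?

Under separation: collateral → creditworthy (pays 312); no collateral → subprime (pays 231).
Creditworthy: 312 − 14 = 298 ≥ 231 − 20 = 211. Holds regardless of c. ✓
Subprime: 231 − 14 ≥ 312 − c, so c ≥ 312 − 217 = 95.

95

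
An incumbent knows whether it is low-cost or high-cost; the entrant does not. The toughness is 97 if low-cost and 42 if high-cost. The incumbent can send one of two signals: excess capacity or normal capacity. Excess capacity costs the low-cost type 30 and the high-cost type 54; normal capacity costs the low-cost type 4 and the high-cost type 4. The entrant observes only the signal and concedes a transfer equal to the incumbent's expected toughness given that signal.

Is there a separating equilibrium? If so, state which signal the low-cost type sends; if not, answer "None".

None

Try low-cost → excess capacity, high-cost → normal capacity:
  Under separation the entrant infers type exactly: excess capacity → low-cost (pays 97), normal capacity → high-cost (pays 42).
  Low-cost: excess capacity gives 97 − 30 = 67; normal capacity gives 42 − 4 = 38. No deviation. ✓
  High-cost: normal capacity gives 42 − 4 = 38; excess capacity gives 97 − 54 = 43. Would deviate. ✗
Try low-cost → normal capacity, high-cost → excess capacity:
  Under separation the entrant infers type exactly: normal capacity → low-cost (pays 97), excess capacity → high-cost (pays 42).
  Low-cost: normal capacity gives 97 − 4 = 93; excess capacity gives 42 − 30 = 12. No deviation. ✓
  High-cost: excess capacity gives 42 − 54 = -12; normal capacity gives 97 − 4 = 93. Would deviate. ✗
Neither assignment is incentive-compatible.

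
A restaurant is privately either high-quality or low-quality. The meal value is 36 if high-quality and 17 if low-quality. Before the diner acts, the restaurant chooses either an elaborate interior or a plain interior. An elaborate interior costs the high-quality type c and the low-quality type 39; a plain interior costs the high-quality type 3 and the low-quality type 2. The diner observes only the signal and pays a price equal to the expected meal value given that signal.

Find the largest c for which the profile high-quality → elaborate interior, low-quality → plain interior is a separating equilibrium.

22

Under separation: elaborate interior → high-quality (pays 36); plain interior → low-quality (pays 17).
Low-quality: 17 − 2 = 15 ≥ 36 − 39 = -3. Holds regardless of c. ✓
High-quality: 36 − c ≥ 17 − 3, so c ≤ 36 − 14 = 22.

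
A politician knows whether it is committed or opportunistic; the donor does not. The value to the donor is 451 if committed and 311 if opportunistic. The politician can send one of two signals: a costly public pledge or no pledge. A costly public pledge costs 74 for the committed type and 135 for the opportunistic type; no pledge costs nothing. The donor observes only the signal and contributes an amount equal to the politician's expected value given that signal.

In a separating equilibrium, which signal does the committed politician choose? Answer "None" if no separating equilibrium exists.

Try committed → pledge, opportunistic → no pledge:
  If types separate, pledge earns payment 451 and no pledge earns 311.
  Committed: pledge gives 451 − 74 = 377; no pledge gives 311 − 0 = 311. No deviation. ✓
  Opportunistic: no pledge gives 311 − 0 = 311; pledge gives 451 − 135 = 316. Would deviate. ✗
Try committed → no pledge, opportunistic → pledge:
  If types separate, no pledge earns payment 451 and pledge earns 311.
  Committed: no pledge gives 451 − 0 = 451; pledge gives 311 − 74 = 237. No deviation. ✓
  Opportunistic: pledge gives 311 − 135 = 176; no pledge gives 451 − 0 = 451. Would deviate. ✗
Neither assignment is incentive-compatible.

None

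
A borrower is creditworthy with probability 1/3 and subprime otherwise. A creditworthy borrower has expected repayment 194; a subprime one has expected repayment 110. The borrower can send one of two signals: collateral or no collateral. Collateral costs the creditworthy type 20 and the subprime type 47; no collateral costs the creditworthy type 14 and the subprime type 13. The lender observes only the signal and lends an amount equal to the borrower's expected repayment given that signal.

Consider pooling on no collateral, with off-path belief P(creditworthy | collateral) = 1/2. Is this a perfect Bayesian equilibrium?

No

At the pooled signal (no collateral) the lender holds the prior 1/3 and pays 1/3·194 + 2/3·110 = 138. Off-path (collateral) belief 1/2 gives 1/2·194 + 1/2·110 = 152.
Creditworthy: no collateral gives 138 − 14 = 124; collateral gives 152 − 20 = 132. Deviates. ✗
Subprime: no collateral gives 138 − 13 = 125; collateral gives 152 − 47 = 105. Stays. ✓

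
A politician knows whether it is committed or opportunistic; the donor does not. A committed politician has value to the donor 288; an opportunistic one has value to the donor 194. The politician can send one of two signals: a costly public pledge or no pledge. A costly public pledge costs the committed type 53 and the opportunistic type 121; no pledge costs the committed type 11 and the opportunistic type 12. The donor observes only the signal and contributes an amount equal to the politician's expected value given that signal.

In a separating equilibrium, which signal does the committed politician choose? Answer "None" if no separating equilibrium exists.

pledge

Try committed → pledge, opportunistic → no pledge:
  Under separation the donor infers type exactly: pledge → committed (pays 288), no pledge → opportunistic (pays 194).
  Committed: pledge gives 288 − 53 = 235; no pledge gives 194 − 11 = 183. No deviation. ✓
  Opportunistic: no pledge gives 194 − 12 = 182; pledge gives 288 − 121 = 167. No deviation. ✓
Both hold — the committed type sends pledge.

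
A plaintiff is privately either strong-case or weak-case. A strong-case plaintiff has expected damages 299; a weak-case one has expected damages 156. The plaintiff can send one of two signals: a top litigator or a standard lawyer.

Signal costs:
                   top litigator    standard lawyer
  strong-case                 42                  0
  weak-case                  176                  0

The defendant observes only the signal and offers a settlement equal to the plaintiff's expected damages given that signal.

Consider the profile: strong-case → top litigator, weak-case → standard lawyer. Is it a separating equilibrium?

Yes

Under separation the defendant infers type exactly: top litigator → strong-case (pays 299), standard lawyer → weak-case (pays 156).
Strong-case: top litigator gives 299 − 42 = 257; standard lawyer gives 156 − 0 = 156. No deviation. ✓
Weak-case: standard lawyer gives 156 − 0 = 156; top litigator gives 299 − 176 = 123. No deviation. ✓
Neither type gains from mimicking the other.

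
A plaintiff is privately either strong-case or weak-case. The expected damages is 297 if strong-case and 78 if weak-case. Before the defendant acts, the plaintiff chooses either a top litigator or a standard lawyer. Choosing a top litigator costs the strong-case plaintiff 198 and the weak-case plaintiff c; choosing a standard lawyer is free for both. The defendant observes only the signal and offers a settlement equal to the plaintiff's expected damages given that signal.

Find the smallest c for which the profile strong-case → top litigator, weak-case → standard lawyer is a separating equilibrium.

Under separation: top litigator → strong-case (pays 297); standard lawyer → weak-case (pays 78).
Strong-case: 297 − 198 = 99 ≥ 78 − 0 = 78. Holds regardless of c. ✓
Weak-case: 78 − 0 ≥ 297 − c, so c ≥ 297 − 78 = 219.

219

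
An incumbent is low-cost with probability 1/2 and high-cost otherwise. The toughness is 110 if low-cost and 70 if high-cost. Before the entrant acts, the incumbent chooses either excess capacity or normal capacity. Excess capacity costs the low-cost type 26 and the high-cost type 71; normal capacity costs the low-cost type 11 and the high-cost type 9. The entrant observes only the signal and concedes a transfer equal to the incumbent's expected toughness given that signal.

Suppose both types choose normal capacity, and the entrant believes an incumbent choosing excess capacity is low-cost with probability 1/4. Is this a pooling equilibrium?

At the pooled signal (normal capacity) the entrant holds the prior 1/2 and pays 1/2·110 + 1/2·70 = 90. Off-path (excess capacity) belief 1/4 gives 1/4·110 + 3/4·70 = 80.
Low-cost: normal capacity gives 90 − 11 = 79; excess capacity gives 80 − 26 = 54. Stays. ✓
High-cost: normal capacity gives 90 − 9 = 81; excess capacity gives 80 − 71 = 9. Stays. ✓

Yes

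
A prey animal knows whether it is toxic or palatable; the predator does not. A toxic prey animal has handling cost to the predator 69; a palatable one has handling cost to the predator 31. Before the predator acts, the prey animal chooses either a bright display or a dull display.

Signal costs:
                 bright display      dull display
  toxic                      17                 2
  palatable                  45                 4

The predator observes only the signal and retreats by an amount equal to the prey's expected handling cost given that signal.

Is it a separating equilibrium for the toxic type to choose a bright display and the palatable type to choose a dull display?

Yes

If types separate, bright display earns payment 69 and dull display earns 31.
Toxic: bright display gives 69 − 17 = 52; dull display gives 31 − 2 = 29. No deviation. ✓
Palatable: dull display gives 31 − 4 = 27; bright display gives 69 − 45 = 24. No deviation. ✓
Both incentive constraints hold.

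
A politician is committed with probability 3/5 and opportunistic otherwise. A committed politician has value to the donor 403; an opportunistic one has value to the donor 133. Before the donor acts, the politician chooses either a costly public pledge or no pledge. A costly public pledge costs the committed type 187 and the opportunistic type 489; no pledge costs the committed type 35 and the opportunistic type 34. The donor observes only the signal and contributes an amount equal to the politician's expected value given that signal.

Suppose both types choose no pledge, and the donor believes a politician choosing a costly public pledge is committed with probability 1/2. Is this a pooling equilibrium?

Yes

On the equilibrium path (no pledge) the donor holds the prior 3/5 and pays 3/5·403 + 2/5·133 = 295. Off-path (pledge) belief 1/2 gives 1/2·403 + 1/2·133 = 268.
Committed: no pledge gives 295 − 35 = 260; pledge gives 268 − 187 = 81. Stays. ✓
Opportunistic: no pledge gives 295 − 34 = 261; pledge gives 268 − 489 = -221. Stays. ✓
Beliefs are Bayes-consistent on-path and both types best-respond.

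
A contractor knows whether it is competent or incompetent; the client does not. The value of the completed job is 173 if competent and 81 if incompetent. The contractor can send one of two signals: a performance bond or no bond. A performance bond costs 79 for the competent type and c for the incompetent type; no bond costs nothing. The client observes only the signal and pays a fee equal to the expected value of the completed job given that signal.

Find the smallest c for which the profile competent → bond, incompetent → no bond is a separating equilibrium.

92

Under separation: bond → competent (pays 173); no bond → incompetent (pays 81).
Competent: 173 − 79 = 94 ≥ 81 − 0 = 81. Holds regardless of c. ✓
Incompetent: 81 − 0 ≥ 173 − c, so c ≥ 173 − 81 = 92.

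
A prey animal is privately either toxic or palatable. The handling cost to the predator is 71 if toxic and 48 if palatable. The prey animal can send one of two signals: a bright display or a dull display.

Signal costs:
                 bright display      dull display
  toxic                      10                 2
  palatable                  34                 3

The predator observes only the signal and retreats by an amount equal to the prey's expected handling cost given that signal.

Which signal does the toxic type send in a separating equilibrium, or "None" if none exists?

Try toxic → bright display, palatable → dull display:
  Under separation the predator infers type exactly: bright display → toxic (pays 71), dull display → palatable (pays 48).
  Toxic: bright display gives 71 − 10 = 61; dull display gives 48 − 2 = 46. No deviation. ✓
  Palatable: dull display gives 48 − 3 = 45; bright display gives 71 − 34 = 37. No deviation. ✓
Both hold — the toxic type sends bright display.

bright display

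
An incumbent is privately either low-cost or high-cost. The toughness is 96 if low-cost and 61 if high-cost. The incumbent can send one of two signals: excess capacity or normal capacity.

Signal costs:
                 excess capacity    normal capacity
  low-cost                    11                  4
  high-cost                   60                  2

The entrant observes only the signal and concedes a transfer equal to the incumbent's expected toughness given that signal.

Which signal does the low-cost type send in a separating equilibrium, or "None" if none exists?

Try low-cost → excess capacity, high-cost → normal capacity:
  If types separate, excess capacity earns payment 96 and normal capacity earns 61.
  Low-cost: excess capacity gives 96 − 11 = 85; normal capacity gives 61 − 4 = 57. No deviation. ✓
  High-cost: normal capacity gives 61 − 2 = 59; excess capacity gives 96 − 60 = 36. No deviation. ✓
Both hold — the low-cost type sends excess capacity.

excess capacity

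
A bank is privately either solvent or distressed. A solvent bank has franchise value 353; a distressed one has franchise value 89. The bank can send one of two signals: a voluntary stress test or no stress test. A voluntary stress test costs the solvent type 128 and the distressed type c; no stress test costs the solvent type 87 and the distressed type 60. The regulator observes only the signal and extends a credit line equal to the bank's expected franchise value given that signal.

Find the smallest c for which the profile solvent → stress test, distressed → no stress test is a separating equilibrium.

324

Under separation: stress test → solvent (pays 353); no stress test → distressed (pays 89).
Solvent: 353 − 128 = 225 ≥ 89 − 87 = 2. Holds regardless of c. ✓
Distressed: 89 − 60 ≥ 353 − c, so c ≥ 353 − 29 = 324.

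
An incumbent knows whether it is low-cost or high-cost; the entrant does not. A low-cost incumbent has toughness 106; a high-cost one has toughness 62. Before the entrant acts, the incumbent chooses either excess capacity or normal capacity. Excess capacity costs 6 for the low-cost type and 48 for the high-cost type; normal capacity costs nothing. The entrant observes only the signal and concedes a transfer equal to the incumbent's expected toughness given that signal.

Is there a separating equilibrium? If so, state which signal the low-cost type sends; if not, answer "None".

Try low-cost → excess capacity, high-cost → normal capacity:
  Under separation the entrant infers type exactly: excess capacity → low-cost (pays 106), normal capacity → high-cost (pays 62).
  Low-cost: excess capacity gives 106 − 6 = 100; normal capacity gives 62 − 0 = 62. No deviation. ✓
  High-cost: normal capacity gives 62 − 0 = 62; excess capacity gives 106 − 48 = 58. No deviation. ✓
Both hold — the low-cost type sends excess capacity.

excess capacity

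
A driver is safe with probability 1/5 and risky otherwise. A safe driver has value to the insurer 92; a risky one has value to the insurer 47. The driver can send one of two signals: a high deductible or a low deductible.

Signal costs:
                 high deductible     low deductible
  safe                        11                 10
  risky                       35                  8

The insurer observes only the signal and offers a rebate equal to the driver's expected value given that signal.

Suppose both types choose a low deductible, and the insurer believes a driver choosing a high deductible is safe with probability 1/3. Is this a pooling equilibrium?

No

At the pooled signal (low deductible) the insurer holds the prior 1/5 and pays 1/5·92 + 4/5·47 = 56. Off-path (high deductible) belief 1/3 gives 1/3·92 + 2/3·47 = 62.
Safe: low deductible gives 56 − 10 = 46; high deductible gives 62 − 11 = 51. Deviates. ✗
Risky: low deductible gives 56 − 8 = 48; high deductible gives 62 − 35 = 27. Stays. ✓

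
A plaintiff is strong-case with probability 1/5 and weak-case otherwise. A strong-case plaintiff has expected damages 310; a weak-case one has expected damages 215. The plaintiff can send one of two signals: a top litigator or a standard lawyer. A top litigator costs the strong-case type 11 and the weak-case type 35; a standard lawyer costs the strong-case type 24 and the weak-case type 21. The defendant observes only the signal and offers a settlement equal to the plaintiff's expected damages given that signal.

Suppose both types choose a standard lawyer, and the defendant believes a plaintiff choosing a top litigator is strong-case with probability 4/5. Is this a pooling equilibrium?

At the pooled signal (standard lawyer) the defendant holds the prior 1/5 and pays 1/5·310 + 4/5·215 = 234. Off-path (top litigator) belief 4/5 gives 4/5·310 + 1/5·215 = 291.
Strong-case: standard lawyer gives 234 − 24 = 210; top litigator gives 291 − 11 = 280. Deviates. ✗
Weak-case: standard lawyer gives 234 − 21 = 213; top litigator gives 291 − 35 = 256. Deviates. ✗

No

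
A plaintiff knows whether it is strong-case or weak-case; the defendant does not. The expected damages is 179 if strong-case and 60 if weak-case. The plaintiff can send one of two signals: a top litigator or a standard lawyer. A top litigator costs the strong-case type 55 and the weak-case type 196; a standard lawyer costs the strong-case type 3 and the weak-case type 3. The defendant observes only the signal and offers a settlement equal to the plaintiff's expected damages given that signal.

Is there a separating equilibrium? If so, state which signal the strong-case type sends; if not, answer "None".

top litigator

Try strong-case → top litigator, weak-case → standard lawyer:
  If types separate, top litigator earns payment 179 and standard lawyer earns 60.
  Strong-case: top litigator gives 179 − 55 = 124; standard lawyer gives 60 − 3 = 57. No deviation. ✓
  Weak-case: standard lawyer gives 60 − 3 = 57; top litigator gives 179 − 196 = -17. No deviation. ✓
Both hold — the strong-case type sends top litigator.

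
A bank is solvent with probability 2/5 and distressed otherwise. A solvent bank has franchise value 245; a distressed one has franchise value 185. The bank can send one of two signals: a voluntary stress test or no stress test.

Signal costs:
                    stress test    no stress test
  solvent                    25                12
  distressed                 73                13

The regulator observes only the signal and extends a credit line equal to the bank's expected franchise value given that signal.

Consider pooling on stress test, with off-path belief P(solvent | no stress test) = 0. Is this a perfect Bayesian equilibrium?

No

At the pooled signal (stress test) the regulator holds the prior 2/5 and pays 2/5·245 + 3/5·185 = 209. Off-path (no stress test) belief 0 gives 0·245 + 1·185 = 185.
Solvent: stress test gives 209 − 25 = 184; no stress test gives 185 − 12 = 173. Stays. ✓
Distressed: stress test gives 209 − 73 = 136; no stress test gives 185 − 13 = 172. Deviates. ✗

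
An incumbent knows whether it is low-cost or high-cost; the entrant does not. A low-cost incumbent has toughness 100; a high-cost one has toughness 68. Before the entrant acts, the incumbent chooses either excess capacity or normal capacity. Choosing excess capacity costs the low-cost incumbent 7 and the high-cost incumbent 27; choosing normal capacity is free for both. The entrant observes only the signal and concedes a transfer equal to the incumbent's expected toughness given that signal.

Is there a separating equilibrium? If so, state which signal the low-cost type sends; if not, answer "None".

None

Try low-cost → excess capacity, high-cost → normal capacity:
  If types separate, excess capacity earns payment 100 and normal capacity earns 68.
  Low-cost: excess capacity gives 100 − 7 = 93; normal capacity gives 68 − 0 = 68. No deviation. ✓
  High-cost: normal capacity gives 68 − 0 = 68; excess capacity gives 100 − 27 = 73. Would deviate. ✗
Try low-cost → normal capacity, high-cost → excess capacity:
  If types separate, normal capacity earns payment 100 and excess capacity earns 68.
  Low-cost: normal capacity gives 100 − 0 = 100; excess capacity gives 68 − 7 = 61. No deviation. ✓
  High-cost: excess capacity gives 68 − 27 = 41; normal capacity gives 100 − 0 = 100. Would deviate. ✗
Neither assignment is incentive-compatible.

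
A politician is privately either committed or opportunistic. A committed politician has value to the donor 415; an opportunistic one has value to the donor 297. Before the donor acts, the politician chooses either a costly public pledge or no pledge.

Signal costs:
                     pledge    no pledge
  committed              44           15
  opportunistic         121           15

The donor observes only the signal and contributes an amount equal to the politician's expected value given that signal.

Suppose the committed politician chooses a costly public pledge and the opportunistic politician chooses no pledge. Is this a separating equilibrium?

No

If types separate, pledge earns payment 415 and no pledge earns 297.
Committed: pledge gives 415 − 44 = 371; no pledge gives 297 − 15 = 282. No deviation. ✓
Opportunistic: no pledge gives 297 − 15 = 282; pledge gives 415 − 121 = 294. Would deviate. ✗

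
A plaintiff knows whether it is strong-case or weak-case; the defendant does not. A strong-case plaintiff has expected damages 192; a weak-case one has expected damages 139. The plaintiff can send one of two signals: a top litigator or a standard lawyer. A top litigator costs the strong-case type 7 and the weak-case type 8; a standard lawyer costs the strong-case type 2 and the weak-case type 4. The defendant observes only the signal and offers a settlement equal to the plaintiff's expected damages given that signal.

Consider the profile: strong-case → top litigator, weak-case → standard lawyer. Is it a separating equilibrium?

No

Under separation the defendant infers type exactly: top litigator → strong-case (pays 192), standard lawyer → weak-case (pays 139).
Strong-case: top litigator gives 192 − 7 = 185; standard lawyer gives 139 − 2 = 137. No deviation. ✓
Weak-case: standard lawyer gives 139 − 4 = 135; top litigator gives 192 − 8 = 184. Would deviate. ✗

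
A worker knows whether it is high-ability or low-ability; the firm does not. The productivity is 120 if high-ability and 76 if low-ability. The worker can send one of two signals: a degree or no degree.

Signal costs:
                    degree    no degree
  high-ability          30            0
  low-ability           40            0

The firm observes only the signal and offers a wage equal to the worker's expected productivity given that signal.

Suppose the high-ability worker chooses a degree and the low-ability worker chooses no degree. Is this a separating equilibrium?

No

Under separation the firm infers type exactly: degree → high-ability (pays 120), no degree → low-ability (pays 76).
High-ability: degree gives 120 − 30 = 90; no degree gives 76 − 0 = 76. No deviation. ✓
Low-ability: no degree gives 76 − 0 = 76; degree gives 120 − 40 = 80. Would deviate. ✗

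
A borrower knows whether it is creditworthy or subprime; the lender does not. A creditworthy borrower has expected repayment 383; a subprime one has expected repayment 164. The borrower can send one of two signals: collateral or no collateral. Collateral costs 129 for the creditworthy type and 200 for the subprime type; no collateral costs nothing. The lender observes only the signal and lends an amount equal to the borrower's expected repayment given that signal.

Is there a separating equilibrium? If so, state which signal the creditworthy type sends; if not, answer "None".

None

Try creditworthy → collateral, subprime → no collateral:
  If types separate, collateral earns payment 383 and no collateral earns 164.
  Creditworthy: collateral gives 383 − 129 = 254; no collateral gives 164 − 0 = 164. No deviation. ✓
  Subprime: no collateral gives 164 − 0 = 164; collateral gives 383 − 200 = 183. Would deviate. ✗
Try creditworthy → no collateral, subprime → collateral:
  If types separate, no collateral earns payment 383 and collateral earns 164.
  Creditworthy: no collateral gives 383 − 0 = 383; collateral gives 164 − 129 = 35. No deviation. ✓
  Subprime: collateral gives 164 − 200 = -36; no collateral gives 383 − 0 = 383. Would deviate. ✗
Neither assignment is incentive-compatible.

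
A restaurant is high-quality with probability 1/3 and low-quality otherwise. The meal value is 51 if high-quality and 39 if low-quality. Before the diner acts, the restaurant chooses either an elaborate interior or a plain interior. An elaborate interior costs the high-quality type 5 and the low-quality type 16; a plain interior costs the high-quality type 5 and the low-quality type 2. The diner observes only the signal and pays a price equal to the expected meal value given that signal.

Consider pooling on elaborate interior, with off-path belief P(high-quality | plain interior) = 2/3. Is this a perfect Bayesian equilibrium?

At the pooled signal (elaborate interior) the diner holds the prior 1/3 and pays 1/3·51 + 2/3·39 = 43. Off-path (plain interior) belief 2/3 gives 2/3·51 + 1/3·39 = 47.
High-quality: elaborate interior gives 43 − 5 = 38; plain interior gives 47 − 5 = 42. Deviates. ✗
Low-quality: elaborate interior gives 43 − 16 = 27; plain interior gives 47 − 2 = 45. Deviates. ✗

No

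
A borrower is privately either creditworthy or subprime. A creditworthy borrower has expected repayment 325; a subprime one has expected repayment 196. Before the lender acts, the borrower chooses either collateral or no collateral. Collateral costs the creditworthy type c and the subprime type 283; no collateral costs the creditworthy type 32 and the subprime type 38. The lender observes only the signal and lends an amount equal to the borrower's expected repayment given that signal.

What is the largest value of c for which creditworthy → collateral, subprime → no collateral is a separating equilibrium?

161

Under separation: collateral → creditworthy (pays 325); no collateral → subprime (pays 196).
Subprime: 196 − 38 = 158 ≥ 325 − 283 = 42. Holds regardless of c. ✓
Creditworthy: 325 − c ≥ 196 − 32, so c ≤ 325 − 164 = 161.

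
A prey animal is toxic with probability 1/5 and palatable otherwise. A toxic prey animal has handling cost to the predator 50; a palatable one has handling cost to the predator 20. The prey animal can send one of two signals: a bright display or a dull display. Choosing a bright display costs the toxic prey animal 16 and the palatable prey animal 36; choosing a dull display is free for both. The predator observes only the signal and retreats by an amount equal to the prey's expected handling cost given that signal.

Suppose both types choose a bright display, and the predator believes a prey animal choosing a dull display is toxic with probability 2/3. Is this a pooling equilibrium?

No

At the pooled signal (bright display) the predator holds the prior 1/5 and pays 1/5·50 + 4/5·20 = 26. Off-path (dull display) belief 2/3 gives 2/3·50 + 1/3·20 = 40.
Toxic: bright display gives 26 − 16 = 10; dull display gives 40 − 0 = 40. Deviates. ✗
Palatable: bright display gives 26 − 36 = -10; dull display gives 40 − 0 = 40. Deviates. ✗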